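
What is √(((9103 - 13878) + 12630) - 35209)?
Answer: I*√27354 ≈ 165.39*I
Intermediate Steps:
√(((9103 - 13878) + 12630) - 35209) = √((-4775 + 12630) - 35209) = √(7855 - 35209) = √(-27354) = I*√27354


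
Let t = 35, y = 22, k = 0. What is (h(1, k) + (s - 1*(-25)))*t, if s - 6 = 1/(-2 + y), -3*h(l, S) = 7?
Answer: 12061/12 ≈ 1005.1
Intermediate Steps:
h(l, S) = -7/3 (h(l, S) = -⅓*7 = -7/3)
s = 121/20 (s = 6 + 1/(-2 + 22) = 6 + 1/20 = 121/20 ≈ 6.0500)
(h(1, k) + (s - 1*(-25)))*t = (-7/3 + (121/20 - 1*(-25)))*35 = (-7/3 + (121/20 + 25))*35 = (-7/3 + 621/20)*35 = (1723/60)*35 = 12061/12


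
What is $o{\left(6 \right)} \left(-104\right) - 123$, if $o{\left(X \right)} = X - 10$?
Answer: $293$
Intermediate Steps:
$o{\left(X \right)} = -10 + X$
$o{\left(6 \right)} \left(-104\right) - 123 = \left(-10 + 6\right) \left(-104\right) - 123 = \left(-4\right) \left(-104\right) - 123 = 416 - 123 = 293$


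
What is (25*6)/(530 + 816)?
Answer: 75/673 ≈ 0.11144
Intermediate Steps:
(25*6)/(530 + 816) = 150/1346 = 150*(1/1346) = 75/673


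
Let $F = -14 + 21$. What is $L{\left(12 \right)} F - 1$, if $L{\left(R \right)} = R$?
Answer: $83$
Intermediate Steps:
$F = 7$
$L{\left(12 \right)} F - 1 = 12 \cdot 7 - 1 = 84 - 1 = 83$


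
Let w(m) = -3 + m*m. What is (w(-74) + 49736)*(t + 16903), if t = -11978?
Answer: 271904325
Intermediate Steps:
w(m) = -3 + m²
(w(-74) + 49736)*(t + 16903) = ((-3 + (-74)²) + 49736)*(-11978 + 16903) = ((-3 + 5476) + 49736)*4925 = (5473 + 49736)*4925 = 55209*4925 = 271904325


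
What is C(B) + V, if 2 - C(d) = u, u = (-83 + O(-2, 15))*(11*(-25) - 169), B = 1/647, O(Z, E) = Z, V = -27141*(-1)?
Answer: -10597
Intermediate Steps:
V = 27141
B = 1/647 ≈ 0.0015456
u = 37740 (u = (-83 - 2)*(11*(-25) - 169) = -85*(-275 - 169) = -85*(-444) = 37740)
C(d) = -37738 (C(d) = 2 - 1*37740 = 2 - 37740 = -37738)
C(B) + V = -37738 + 27141 = -10597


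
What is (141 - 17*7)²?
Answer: 484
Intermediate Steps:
(141 - 17*7)² = (141 - 119)² = 22² = 484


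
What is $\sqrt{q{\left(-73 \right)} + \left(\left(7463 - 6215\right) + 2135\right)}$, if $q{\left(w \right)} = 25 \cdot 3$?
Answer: $\sqrt{3458} \approx 58.805$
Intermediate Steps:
$q{\left(w \right)} = 75$
$\sqrt{q{\left(-73 \right)} + \left(\left(7463 - 6215\right) + 2135\right)} = \sqrt{75 + \left(\left(7463 - 6215\right) + 2135\right)} = \sqrt{75 + \left(1248 + 2135\right)} = \sqrt{75 + 3383} = \sqrt{3458}$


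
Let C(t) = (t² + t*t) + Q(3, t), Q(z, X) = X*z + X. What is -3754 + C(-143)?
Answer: 36572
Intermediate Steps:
Q(z, X) = X + X*z
C(t) = 2*t² + 4*t (C(t) = (t² + t*t) + t*(1 + 3) = (t² + t²) + t*4 = 2*t² + 4*t)
-3754 + C(-143) = -3754 + 2*(-143)*(2 - 143) = -3754 + 2*(-143)*(-141) = -3754 + 40326 = 36572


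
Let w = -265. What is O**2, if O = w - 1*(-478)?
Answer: 45369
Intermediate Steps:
O = 213 (O = -265 - 1*(-478) = -265 + 478 = 213)
O**2 = 213**2 = 45369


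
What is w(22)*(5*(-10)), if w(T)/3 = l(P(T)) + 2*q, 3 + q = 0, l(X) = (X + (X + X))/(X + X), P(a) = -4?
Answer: 675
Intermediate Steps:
l(X) = 3/2 (l(X) = (X + 2*X)/((2*X)) = (3*X)*(1/(2*X)) = 3/2)
q = -3 (q = -3 + 0 = -3)
w(T) = -27/2 (w(T) = 3*(3/2 + 2*(-3)) = 3*(3/2 - 6) = 3*(-9/2) = -27/2)
w(22)*(5*(-10)) = -135*(-10)/2 = -27/2*(-50) = 675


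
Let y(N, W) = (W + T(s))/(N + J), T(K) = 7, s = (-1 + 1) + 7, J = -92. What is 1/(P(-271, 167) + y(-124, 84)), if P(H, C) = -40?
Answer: -216/8731 ≈ -0.024739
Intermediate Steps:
s = 7 (s = 0 + 7 = 7)
y(N, W) = (7 + W)/(-92 + N) (y(N, W) = (W + 7)/(N - 92) = (7 + W)/(-92 + N))
1/(P(-271, 167) + y(-124, 84)) = 1/(-40 + (7 + 84)/(-92 - 124)) = 1/(-40 + 91/(-216)) = 1/(-40 - 1/216*91) = 1/(-40 - 91/216) = 1/(-8731/216) = -216/8731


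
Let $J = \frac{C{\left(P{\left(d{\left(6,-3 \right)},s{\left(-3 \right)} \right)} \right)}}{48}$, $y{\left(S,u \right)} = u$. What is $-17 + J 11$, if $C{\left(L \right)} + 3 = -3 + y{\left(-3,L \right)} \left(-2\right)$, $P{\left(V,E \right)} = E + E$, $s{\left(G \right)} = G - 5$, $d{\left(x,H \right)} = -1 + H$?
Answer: $- \frac{265}{24} \approx -11.042$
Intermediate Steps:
$s{\left(G \right)} = -5 + G$ ($s{\left(G \right)} = G - 5 = -5 + G$)
$P{\left(V,E \right)} = 2 E$
$C{\left(L \right)} = -6 - 2 L$ ($C{\left(L \right)} = -3 + \left(-3 + L \left(-2\right)\right) = -3 - \left(3 + 2 L\right) = -6 - 2 L$)
$J = \frac{13}{24}$ ($J = \frac{-6 - 2 \cdot 2 \left(-5 - 3\right)}{48} = \left(-6 - 2 \cdot 2 \left(-8\right)\right) \frac{1}{48} = \left(-6 - -32\right) \frac{1}{48} = \left(-6 + 32\right) \frac{1}{48} = 26 \cdot \frac{1}{48} = \frac{13}{24} \approx 0.54167$)
$-17 + J 11 = -17 + \frac{13}{24} \cdot 11 = -17 + \frac{143}{24} = - \frac{265}{24}$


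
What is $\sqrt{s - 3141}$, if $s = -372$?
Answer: $i \sqrt{3513} \approx 59.271 i$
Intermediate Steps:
$\sqrt{s - 3141} = \sqrt{-372 - 3141} = \sqrt{-3513} = i \sqrt{3513}$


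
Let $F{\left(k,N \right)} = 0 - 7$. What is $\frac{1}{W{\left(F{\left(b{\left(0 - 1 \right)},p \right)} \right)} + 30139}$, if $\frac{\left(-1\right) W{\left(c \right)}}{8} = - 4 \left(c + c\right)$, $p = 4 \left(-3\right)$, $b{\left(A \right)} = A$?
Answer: $\frac{1}{29691} \approx 3.368 \cdot 10^{-5}$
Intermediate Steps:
$p = -12$
$F{\left(k,N \right)} = -7$
$W{\left(c \right)} = 64 c$ ($W{\left(c \right)} = - 8 \left(- 4 \left(c + c\right)\right) = - 8 \left(- 4 \cdot 2 c\right) = - 8 \left(- 8 c\right) = 64 c$)
$\frac{1}{W{\left(F{\left(b{\left(0 - 1 \right)},p \right)} \right)} + 30139} = \frac{1}{64 \left(-7\right) + 30139} = \frac{1}{-448 + 30139} = \frac{1}{29691}$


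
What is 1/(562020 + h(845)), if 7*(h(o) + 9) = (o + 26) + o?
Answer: 7/3935793 ≈ 1.7785e-6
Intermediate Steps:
h(o) = -37/7 + 2*o/7 (h(o) = -9 + ((o + 26) + o)/7 = -9 + ((26 + o) + o)/7 = -9 + (26 + 2*o)/7 = -9 + (26/7 + 2*o/7) = -37/7 + 2*o/7)
1/(562020 + h(845)) = 1/(562020 + (-37/7 + (2/7)*845)) = 1/(562020 + (-37/7 + 1690/7)) = 1/(562020 + 1653/7) = 1/(3935793/7) = 7/3935793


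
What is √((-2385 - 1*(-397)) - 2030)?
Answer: 7*I*√82 ≈ 63.388*I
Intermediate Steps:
√((-2385 - 1*(-397)) - 2030) = √((-2385 + 397) - 2030) = √(-1988 - 2030) = √(-4018) = 7*I*√82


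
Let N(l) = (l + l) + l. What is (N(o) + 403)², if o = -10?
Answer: 139129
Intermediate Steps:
N(l) = 3*l (N(l) = 2*l + l = 3*l)
(N(o) + 403)² = (3*(-10) + 403)² = (-30 + 403)² = 373² = 139129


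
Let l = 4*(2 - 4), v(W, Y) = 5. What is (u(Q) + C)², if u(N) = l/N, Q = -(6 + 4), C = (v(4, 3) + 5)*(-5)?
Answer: 60516/25 ≈ 2420.6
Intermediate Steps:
l = -8 (l = 4*(-2) = -8)
C = -50 (C = (5 + 5)*(-5) = 10*(-5) = -50)
Q = -10 (Q = -1*10 = -10)
u(N) = -8/N
(u(Q) + C)² = (-8/(-10) - 50)² = (-8*(-⅒) - 50)² = (⅘ - 50)² = (-246/5)² = 60516/25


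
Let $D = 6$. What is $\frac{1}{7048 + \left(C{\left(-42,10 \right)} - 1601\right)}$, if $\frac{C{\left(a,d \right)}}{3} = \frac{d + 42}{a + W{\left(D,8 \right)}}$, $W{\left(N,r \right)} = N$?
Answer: $\frac{3}{16328} \approx 0.00018373$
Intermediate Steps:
$C{\left(a,d \right)} = \frac{3 \left(42 + d\right)}{6 + a}$ ($C{\left(a,d \right)} = 3 \frac{d + 42}{a + 6} = 3 \frac{42 + d}{6 + a} = \frac{3 \left(42 + d\right)}{6 + a}$)
$\frac{1}{7048 + \left(C{\left(-42,10 \right)} - 1601\right)} = \frac{1}{7048 - \left(1601 - \frac{3 \left(42 + 10\right)}{6 - 42}\right)} = \frac{1}{7048 - \left(1601 - 3 \frac{1}{-36} \cdot 52\right)} = \frac{1}{7048 - \left(1601 + \frac{1}{12} \cdot 52\right)} = \frac{1}{7048 - \frac{4816}{3}} = \frac{1}{\frac{16328}{3}} = \frac{3}{16328}$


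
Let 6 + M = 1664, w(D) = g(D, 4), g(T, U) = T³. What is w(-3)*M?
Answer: -44766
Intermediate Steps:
w(D) = D³
M = 1658 (M = -6 + 1664 = 1658)
w(-3)*M = (-3)³*1658 = -27*1658 = -44766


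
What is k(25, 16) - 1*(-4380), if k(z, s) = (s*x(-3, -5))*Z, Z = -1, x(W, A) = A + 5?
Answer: 4380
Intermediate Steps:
x(W, A) = 5 + A
k(z, s) = 0 (k(z, s) = (s*(5 - 5))*(-1) = (s*0)*(-1) = 0*(-1) = 0)
k(25, 16) - 1*(-4380) = 0 - 1*(-4380) = 0 + 4380 = 4380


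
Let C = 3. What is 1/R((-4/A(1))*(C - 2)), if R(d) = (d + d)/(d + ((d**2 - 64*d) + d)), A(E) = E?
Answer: -33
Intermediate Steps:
R(d) = 2*d/(d**2 - 62*d) (R(d) = (2*d)/(d + (d**2 - 63*d)) = (2*d)/(d**2 - 62*d) = 2*d/(d**2 - 62*d))
1/R((-4/A(1))*(C - 2)) = 1/(2/(-62 + (-4/1)*(3 - 2))) = 1/(2/(-62 - 4*1*1)) = 1/(2/(-62 - 4*1)) = 1/(2/(-62 - 4)) = 1/(2/(-66)) = 1/(2*(-1/66)) = 1/(-1/33) = -33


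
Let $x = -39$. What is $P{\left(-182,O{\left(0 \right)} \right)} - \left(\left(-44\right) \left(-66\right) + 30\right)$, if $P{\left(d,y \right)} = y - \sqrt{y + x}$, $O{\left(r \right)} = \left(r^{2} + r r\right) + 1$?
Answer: $-2933 - i \sqrt{38} \approx -2933.0 - 6.1644 i$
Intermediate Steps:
$O{\left(r \right)} = 1 + 2 r^{2}$ ($O{\left(r \right)} = \left(r^{2} + r^{2}\right) + 1 = 2 r^{2} + 1 = 1 + 2 r^{2}$)
$P{\left(d,y \right)} = y - \sqrt{-39 + y}$ ($P{\left(d,y \right)} = y - \sqrt{y - 39} = y - \sqrt{-39 + y}$)
$P{\left(-182,O{\left(0 \right)} \right)} - \left(\left(-44\right) \left(-66\right) + 30\right) = \left(\left(1 + 2 \cdot 0^{2}\right) - \sqrt{-39 + \left(1 + 2 \cdot 0^{2}\right)}\right) - \left(\left(-44\right) \left(-66\right) + 30\right) = \left(\left(1 + 2 \cdot 0\right) - \sqrt{-39 + \left(1 + 2 \cdot 0\right)}\right) - \left(2904 + 30\right) = \left(\left(1 + 0\right) - \sqrt{-39 + \left(1 + 0\right)}\right) - 2934 = \left(1 - \sqrt{-39 + 1}\right) - 2934 = \left(1 - \sqrt{-38}\right) - 2934 = \left(1 - i \sqrt{38}\right) - 2934 = -2933 - i \sqrt{38}$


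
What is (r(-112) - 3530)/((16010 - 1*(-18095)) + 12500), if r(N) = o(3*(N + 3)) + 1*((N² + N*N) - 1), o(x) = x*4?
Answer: 20249/46605 ≈ 0.43448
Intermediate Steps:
o(x) = 4*x
r(N) = 35 + 2*N² + 12*N (r(N) = 4*(3*(N + 3)) + 1*((N² + N*N) - 1) = 4*(3*(3 + N)) + 1*((N² + N²) - 1) = 4*(9 + 3*N) + 1*(2*N² - 1) = (36 + 12*N) + 1*(-1 + 2*N²) = (36 + 12*N) + (-1 + 2*N²) = 35 + 2*N² + 12*N)
(r(-112) - 3530)/((16010 - 1*(-18095)) + 12500) = ((35 + 2*(-112)² + 12*(-112)) - 3530)/((16010 - 1*(-18095)) + 12500) = ((35 + 2*12544 - 1344) - 3530)/((16010 + 18095) + 12500) = ((35 + 25088 - 1344) - 3530)/(34105 + 12500) = (23779 - 3530)/46605 = 20249*(1/46605) = 20249/46605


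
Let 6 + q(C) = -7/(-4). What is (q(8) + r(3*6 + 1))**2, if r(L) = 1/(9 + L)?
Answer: 3481/196 ≈ 17.760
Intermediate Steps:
q(C) = -17/4 (q(C) = -6 - 7/(-4) = -6 - 7*(-1/4) = -6 + 7/4 = -17/4)
(q(8) + r(3*6 + 1))**2 = (-17/4 + 1/(9 + (3*6 + 1)))**2 = (-17/4 + 1/(9 + (18 + 1)))**2 = (-17/4 + 1/(9 + 19))**2 = (-17/4 + 1/28)**2 = (-59/14)**2 = 3481/196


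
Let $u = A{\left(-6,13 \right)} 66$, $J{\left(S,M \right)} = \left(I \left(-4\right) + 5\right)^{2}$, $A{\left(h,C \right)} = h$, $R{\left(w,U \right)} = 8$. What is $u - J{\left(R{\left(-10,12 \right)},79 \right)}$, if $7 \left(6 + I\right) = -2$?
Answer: $- \frac{63925}{49} \approx -1304.6$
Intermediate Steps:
$I = - \frac{44}{7}$ ($I = -6 + \frac{1}{7} \left(-2\right) = -6 - \frac{2}{7} = - \frac{44}{7} \approx -6.2857$)
$J{\left(S,M \right)} = \frac{44521}{49}$ ($J{\left(S,M \right)} = \left(\left(- \frac{44}{7}\right) \left(-4\right) + 5\right)^{2} = \left(\frac{176}{7} + 5\right)^{2} = \left(\frac{211}{7}\right)^{2} = \frac{44521}{49}$)
$u = -396$ ($u = \left(-6\right) 66 = -396$)
$u - J{\left(R{\left(-10,12 \right)},79 \right)} = -396 - \frac{44521}{49} = - \frac{63925}{49}$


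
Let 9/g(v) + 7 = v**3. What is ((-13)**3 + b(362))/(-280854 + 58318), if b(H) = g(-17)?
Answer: 3603083/364959040 ≈ 0.0098726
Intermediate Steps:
g(v) = 9/(-7 + v**3)
b(H) = -3/1640 (b(H) = 9/(-7 + (-17)**3) = 9/(-7 - 4913) = 9/(-4920) = 9*(-1/4920) = -3/1640)
((-13)**3 + b(362))/(-280854 + 58318) = ((-13)**3 - 3/1640)/(-280854 + 58318) = (-2197 - 3/1640)/(-222536) = -3603083/1640*(-1/222536) = 3603083/364959040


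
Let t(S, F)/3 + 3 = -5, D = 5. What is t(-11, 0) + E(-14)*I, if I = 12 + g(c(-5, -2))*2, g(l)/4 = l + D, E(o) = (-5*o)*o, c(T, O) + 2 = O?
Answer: -19624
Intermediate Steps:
c(T, O) = -2 + O
t(S, F) = -24 (t(S, F) = -9 + 3*(-5) = -9 - 15 = -24)
E(o) = -5*o**2
g(l) = 20 + 4*l (g(l) = 4*(l + 5) = 4*(5 + l) = 20 + 4*l)
I = 20 (I = 12 + (20 + 4*(-2 - 2))*2 = 12 + (20 + 4*(-4))*2 = 12 + (20 - 16)*2 = 12 + 4*2 = 12 + 8 = 20)
t(-11, 0) + E(-14)*I = -24 - 5*(-14)**2*20 = -24 - 5*196*20 = -24 - 980*20 = -24 - 19600 = -19624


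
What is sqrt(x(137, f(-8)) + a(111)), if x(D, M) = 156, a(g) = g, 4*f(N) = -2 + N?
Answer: sqrt(267) ≈ 16.340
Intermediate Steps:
f(N) = -1/2 + N/4 (f(N) = (-2 + N)/4 = -1/2 + N/4)
sqrt(x(137, f(-8)) + a(111)) = sqrt(156 + 111) = sqrt(267)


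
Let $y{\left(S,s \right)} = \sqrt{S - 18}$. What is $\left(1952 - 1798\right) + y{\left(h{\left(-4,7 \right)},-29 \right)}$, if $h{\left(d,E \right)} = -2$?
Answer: $154 + 2 i \sqrt{5} \approx 154.0 + 4.4721 i$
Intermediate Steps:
$y{\left(S,s \right)} = \sqrt{-18 + S}$
$\left(1952 - 1798\right) + y{\left(h{\left(-4,7 \right)},-29 \right)} = \left(1952 - 1798\right) + \sqrt{-18 - 2} = 154 + \sqrt{-20} = 154 + 2 i \sqrt{5}$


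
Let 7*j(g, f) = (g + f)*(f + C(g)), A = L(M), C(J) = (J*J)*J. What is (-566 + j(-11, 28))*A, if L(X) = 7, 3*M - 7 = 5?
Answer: -26113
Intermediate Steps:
M = 4 (M = 7/3 + (⅓)*5 = 7/3 + 5/3 = 4)
C(J) = J³ (C(J) = J²*J = J³)
A = 7
j(g, f) = (f + g)*(f + g³)/7 (j(g, f) = ((g + f)*(f + g³))/7 = ((f + g)*(f + g³))/7 = (f + g)*(f + g³)/7)
(-566 + j(-11, 28))*A = (-566 + ((⅐)*28² + (⅐)*(-11)⁴ + (⅐)*28*(-11) + (⅐)*28*(-11)³))*7 = (-566 + ((⅐)*784 + (⅐)*14641 - 44 + (⅐)*28*(-1331)))*7 = (-566 + (112 + 14641/7 - 44 - 5324))*7 = (-566 - 22151/7)*7 = -26113/7*7 = -26113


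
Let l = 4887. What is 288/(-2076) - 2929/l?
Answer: -624005/845451 ≈ -0.73807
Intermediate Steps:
288/(-2076) - 2929/l = 288/(-2076) - 2929/4887 = 288*(-1/2076) - 2929*1/4887 = -24/173 - 2929/4887 = -624005/845451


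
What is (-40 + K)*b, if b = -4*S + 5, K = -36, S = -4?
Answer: -1596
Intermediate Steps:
b = 21 (b = -4*(-4) + 5 = 16 + 5 = 21)
(-40 + K)*b = (-40 - 36)*21 = -76*21 = -1596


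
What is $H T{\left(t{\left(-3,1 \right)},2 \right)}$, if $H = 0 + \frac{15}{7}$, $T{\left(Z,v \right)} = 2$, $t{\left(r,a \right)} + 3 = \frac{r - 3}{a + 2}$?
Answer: $\frac{30}{7} \approx 4.2857$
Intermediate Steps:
$t{\left(r,a \right)} = -3 + \frac{-3 + r}{2 + a}$ ($t{\left(r,a \right)} = -3 + \frac{r - 3}{a + 2} = -3 + \frac{-3 + r}{2 + a}$)
$H = \frac{15}{7}$ ($H = 0 + 15 \cdot \frac{1}{7} = 0 + \frac{15}{7} = \frac{15}{7} \approx 2.1429$)
$H T{\left(t{\left(-3,1 \right)},2 \right)} = \frac{15}{7} \cdot 2 = \frac{30}{7}$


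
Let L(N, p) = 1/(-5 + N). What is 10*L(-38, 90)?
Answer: -10/43 ≈ -0.23256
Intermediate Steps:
10*L(-38, 90) = 10/(-5 - 38) = 10/(-43) = 10*(-1/43) = -10/43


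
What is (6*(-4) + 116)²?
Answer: 8464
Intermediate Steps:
(6*(-4) + 116)² = (-24 + 116)² = 92² = 8464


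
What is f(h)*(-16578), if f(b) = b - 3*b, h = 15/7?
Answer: 497340/7 ≈ 71049.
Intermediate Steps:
h = 15/7 (h = 15*(1/7) = 15/7 ≈ 2.1429)
f(b) = -2*b
f(h)*(-16578) = -2*15/7*(-16578) = -30/7*(-16578) = 497340/7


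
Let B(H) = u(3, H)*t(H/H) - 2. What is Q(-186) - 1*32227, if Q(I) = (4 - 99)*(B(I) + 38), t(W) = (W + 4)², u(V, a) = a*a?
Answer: -82201147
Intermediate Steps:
u(V, a) = a²
t(W) = (4 + W)²
B(H) = -2 + 25*H² (B(H) = H²*(4 + H/H)² - 2 = H²*(4 + 1)² - 2 = H²*5² - 2 = H²*25 - 2 = 25*H² - 2 = -2 + 25*H²)
Q(I) = -3420 - 2375*I² (Q(I) = (4 - 99)*((-2 + 25*I²) + 38) = -95*(36 + 25*I²) = -3420 - 2375*I²)
Q(-186) - 1*32227 = (-3420 - 2375*(-186)²) - 1*32227 = (-3420 - 2375*34596) - 32227 = (-3420 - 82165500) - 32227 = -82168920 - 32227 = -82201147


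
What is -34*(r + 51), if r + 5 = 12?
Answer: -1972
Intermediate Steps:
r = 7 (r = -5 + 12 = 7)
-34*(r + 51) = -34*(7 + 51) = -34*58 = -1972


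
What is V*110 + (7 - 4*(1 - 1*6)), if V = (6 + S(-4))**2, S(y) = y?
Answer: 467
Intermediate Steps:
V = 4 (V = (6 - 4)**2 = 2**2 = 4)
V*110 + (7 - 4*(1 - 1*6)) = 4*110 + (7 - 4*(1 - 1*6)) = 440 + (7 - 4*(1 - 6)) = 440 + (7 - 4*(-5)) = 440 + (7 + 20) = 440 + 27 = 467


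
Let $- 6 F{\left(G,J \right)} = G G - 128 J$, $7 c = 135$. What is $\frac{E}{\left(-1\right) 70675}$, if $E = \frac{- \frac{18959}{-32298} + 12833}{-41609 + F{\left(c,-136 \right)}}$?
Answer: $\frac{2901494351}{712204572606725} \approx 4.074 \cdot 10^{-6}$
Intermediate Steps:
$c = \frac{135}{7}$ ($c = \frac{1}{7} \cdot 135 = \frac{135}{7} \approx 19.286$)
$F{\left(G,J \right)} = - \frac{G^{2}}{6} + \frac{64 J}{3}$ ($F{\left(G,J \right)} = - \frac{G G - 128 J}{6} = - \frac{G^{2} - 128 J}{6} = - \frac{G^{2}}{6} + \frac{64 J}{3}$)
$E = - \frac{2901494351}{10077178247}$ ($E = \frac{- \frac{18959}{-32298} + 12833}{-41609 - \left(\frac{8704}{3} + \frac{\left(\frac{135}{7}\right)^{2}}{6}\right)} = \frac{\left(-18959\right) \left(- \frac{1}{32298}\right) + 12833}{-41609 - \frac{871217}{294}} = \frac{\frac{18959}{32298} + 12833}{-41609 - \frac{871217}{294}} = \frac{414499193}{32298 \left(-41609 - \frac{871217}{294}\right)} = \frac{414499193}{32298 \left(- \frac{13104263}{294}\right)} = \frac{414499193}{32298} \left(- \frac{294}{13104263}\right) = - \frac{2901494351}{10077178247} \approx -0.28793$)
$\frac{E}{\left(-1\right) 70675} = - \frac{2901494351}{10077178247 \left(\left(-1\right) 70675\right)} = - \frac{2901494351}{10077178247 \left(-70675\right)} = \left(- \frac{2901494351}{10077178247}\right) \left(- \frac{1}{70675}\right) = \frac{2901494351}{712204572606725}$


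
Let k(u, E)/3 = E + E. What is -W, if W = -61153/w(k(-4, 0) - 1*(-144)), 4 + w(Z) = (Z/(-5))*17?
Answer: -305765/2468 ≈ -123.89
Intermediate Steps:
k(u, E) = 6*E (k(u, E) = 3*(E + E) = 3*(2*E) = 6*E)
w(Z) = -4 - 17*Z/5 (w(Z) = -4 + (Z/(-5))*17 = -4 + (Z*(-1/5))*17 = -4 - Z/5*17 = -4 - 17*Z/5)
W = 305765/2468 (W = -61153/(-4 - 17*(6*0 - 1*(-144))/5) = -61153/(-4 - 17*(0 + 144)/5) = -61153/(-4 - 17/5*144) = -61153/(-4 - 2448/5) = -61153/(-2468/5) = -61153*(-5/2468) = 305765/2468 ≈ 123.89)
-W = -1*305765/2468 = -305765/2468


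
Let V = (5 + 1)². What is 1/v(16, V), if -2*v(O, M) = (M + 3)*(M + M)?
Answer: -1/1404 ≈ -0.00071225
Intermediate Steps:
V = 36 (V = 6² = 36)
v(O, M) = -M*(3 + M) (v(O, M) = -(M + 3)*(M + M)/2 = -(3 + M)*2*M/2 = -M*(3 + M))
1/v(16, V) = 1/(-1*36*(3 + 36)) = 1/(-1*36*39) = 1/(-1404) = -1/1404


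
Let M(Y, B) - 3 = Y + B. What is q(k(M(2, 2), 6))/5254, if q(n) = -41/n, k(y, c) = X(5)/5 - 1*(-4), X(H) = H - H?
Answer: -41/21016 ≈ -0.0019509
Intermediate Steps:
X(H) = 0
M(Y, B) = 3 + B + Y (M(Y, B) = 3 + (Y + B) = 3 + (B + Y) = 3 + B + Y)
k(y, c) = 4 (k(y, c) = 0/5 - 1*(-4) = 0*(1/5) + 4 = 0 + 4 = 4)
q(k(M(2, 2), 6))/5254 = -41/4/5254 = -41*1/4*(1/5254) = -41/4*1/5254 = -41/21016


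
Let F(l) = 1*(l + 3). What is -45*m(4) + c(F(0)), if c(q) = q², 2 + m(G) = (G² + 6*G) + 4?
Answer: -1881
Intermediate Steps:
F(l) = 3 + l (F(l) = 1*(3 + l) = 3 + l)
m(G) = 2 + G² + 6*G (m(G) = -2 + ((G² + 6*G) + 4) = -2 + (4 + G² + 6*G) = 2 + G² + 6*G)
-45*m(4) + c(F(0)) = -45*(2 + 4² + 6*4) + (3 + 0)² = -45*(2 + 16 + 24) + 3² = -45*42 + 9 = -1890 + 9 = -1881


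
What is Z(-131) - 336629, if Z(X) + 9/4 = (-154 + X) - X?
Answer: -1347141/4 ≈ -3.3679e+5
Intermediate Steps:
Z(X) = -625/4 (Z(X) = -9/4 + ((-154 + X) - X) = -9/4 - 154 = -625/4)
Z(-131) - 336629 = -625/4 - 336629 = -1347141/4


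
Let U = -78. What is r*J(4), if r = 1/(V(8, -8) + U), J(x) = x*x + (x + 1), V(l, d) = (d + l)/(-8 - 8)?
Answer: -7/26 ≈ -0.26923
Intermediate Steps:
V(l, d) = -d/16 - l/16 (V(l, d) = (d + l)/(-16) = (d + l)*(-1/16) = -d/16 - l/16)
J(x) = 1 + x + x² (J(x) = x² + (1 + x) = 1 + x + x²)
r = -1/78 (r = 1/((-1/16*(-8) - 1/16*8) - 78) = 1/((½ - ½) - 78) = 1/(0 - 78) = 1/(-78) = -1/78 ≈ -0.012821)
r*J(4) = -(1 + 4 + 4²)/78 = -(1 + 4 + 16)/78 = -1/78*21 = -7/26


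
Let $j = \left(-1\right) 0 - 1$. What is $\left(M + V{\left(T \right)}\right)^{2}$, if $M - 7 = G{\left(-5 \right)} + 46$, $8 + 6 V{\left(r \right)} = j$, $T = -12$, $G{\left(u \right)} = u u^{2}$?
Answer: $\frac{21609}{4} \approx 5402.3$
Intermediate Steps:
$G{\left(u \right)} = u^{3}$
$j = -1$ ($j = 0 - 1 = -1$)
$V{\left(r \right)} = - \frac{3}{2}$ ($V{\left(r \right)} = - \frac{4}{3} + \frac{1}{6} \left(-1\right) = - \frac{4}{3} - \frac{1}{6} = - \frac{3}{2}$)
$M = -72$ ($M = 7 + \left(\left(-5\right)^{3} + 46\right) = 7 + \left(-125 + 46\right) = 7 - 79 = -72$)
$\left(M + V{\left(T \right)}\right)^{2} = \left(-72 - \frac{3}{2}\right)^{2} = \left(- \frac{147}{2}\right)^{2} = \frac{21609}{4}$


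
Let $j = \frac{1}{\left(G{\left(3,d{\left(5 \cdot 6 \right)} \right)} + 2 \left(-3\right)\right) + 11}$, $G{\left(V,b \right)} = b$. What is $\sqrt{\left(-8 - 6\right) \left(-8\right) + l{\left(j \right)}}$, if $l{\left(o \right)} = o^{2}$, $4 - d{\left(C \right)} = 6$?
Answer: $\frac{\sqrt{1009}}{3} \approx 10.588$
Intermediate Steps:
$d{\left(C \right)} = -2$ ($d{\left(C \right)} = 4 - 6 = -2$)
$j = \frac{1}{3}$ ($j = \frac{1}{\left(-2 + 2 \left(-3\right)\right) + 11} = \frac{1}{\left(-2 - 6\right) + 11} = \frac{1}{-8 + 11} = \frac{1}{3} \approx 0.33333$)
$\sqrt{\left(-8 - 6\right) \left(-8\right) + l{\left(j \right)}} = \sqrt{\left(-8 - 6\right) \left(-8\right) + \left(\frac{1}{3}\right)^{2}} = \sqrt{\left(-14\right) \left(-8\right) + \frac{1}{9}} = \sqrt{112 + \frac{1}{9}} = \sqrt{\frac{1009}{9}} = \frac{\sqrt{1009}}{3}$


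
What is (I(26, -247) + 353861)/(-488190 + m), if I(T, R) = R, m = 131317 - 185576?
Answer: -353614/542449 ≈ -0.65188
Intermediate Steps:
m = -54259
(I(26, -247) + 353861)/(-488190 + m) = (-247 + 353861)/(-488190 - 54259) = 353614/(-542449) = 353614*(-1/542449) = -353614/542449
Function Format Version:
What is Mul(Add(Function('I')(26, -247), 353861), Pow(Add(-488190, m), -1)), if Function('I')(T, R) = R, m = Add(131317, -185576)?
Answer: Rational(-353614, 542449) ≈ -0.65188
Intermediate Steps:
m = -54259
Mul(Add(Function('I')(26, -247), 353861), Pow(Add(-488190, m), -1)) = Mul(Add(-247, 353861), Pow(Add(-488190, -54259), -1)) = Mul(353614, Pow(-542449, -1)) = Mul(353614, Rational(-1, 542449)) = Rational(-353614, 542449)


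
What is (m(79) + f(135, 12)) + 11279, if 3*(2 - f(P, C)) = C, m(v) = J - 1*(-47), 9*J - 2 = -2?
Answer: 11324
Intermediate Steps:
J = 0 (J = 2/9 + (1/9)*(-2) = 2/9 - 2/9 = 0)
m(v) = 47 (m(v) = 0 - 1*(-47) = 0 + 47 = 47)
f(P, C) = 2 - C/3
(m(79) + f(135, 12)) + 11279 = (47 + (2 - 1/3*12)) + 11279 = (47 + (2 - 4)) + 11279 = (47 - 2) + 11279 = 45 + 11279 = 11324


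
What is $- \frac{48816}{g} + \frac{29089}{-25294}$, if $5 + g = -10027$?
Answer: $\frac{19644397}{5286446} \approx 3.716$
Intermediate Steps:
$g = -10032$ ($g = -5 - 10027 = -10032$)
$- \frac{48816}{g} + \frac{29089}{-25294} = - \frac{48816}{-10032} + \frac{29089}{-25294} = \left(-48816\right) \left(- \frac{1}{10032}\right) + 29089 \left(- \frac{1}{25294}\right) = \frac{1017}{209} - \frac{29089}{25294} = \frac{19644397}{5286446}$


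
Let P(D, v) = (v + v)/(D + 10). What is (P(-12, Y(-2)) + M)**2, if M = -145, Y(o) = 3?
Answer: 21904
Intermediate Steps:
P(D, v) = 2*v/(10 + D) (P(D, v) = (2*v)/(10 + D) = 2*v/(10 + D))
(P(-12, Y(-2)) + M)**2 = (2*3/(10 - 12) - 145)**2 = (2*3/(-2) - 145)**2 = (2*3*(-1/2) - 145)**2 = (-3 - 145)**2 = (-148)**2 = 21904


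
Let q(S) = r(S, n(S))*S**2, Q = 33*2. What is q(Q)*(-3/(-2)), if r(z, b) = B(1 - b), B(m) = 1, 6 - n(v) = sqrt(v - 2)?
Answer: 6534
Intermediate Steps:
n(v) = 6 - sqrt(-2 + v) (n(v) = 6 - sqrt(v - 2) = 6 - sqrt(-2 + v))
r(z, b) = 1
Q = 66
q(S) = S**2 (q(S) = 1*S**2 = S**2)
q(Q)*(-3/(-2)) = 66**2*(-3/(-2)) = 4356*(-3*(-1/2)) = 4356*(3/2) = 6534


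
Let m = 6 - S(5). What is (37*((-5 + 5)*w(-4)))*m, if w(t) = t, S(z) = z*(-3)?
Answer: 0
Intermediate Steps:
S(z) = -3*z
m = 21 (m = 6 - (-3)*5 = 6 - 1*(-15) = 6 + 15 = 21)
(37*((-5 + 5)*w(-4)))*m = (37*((-5 + 5)*(-4)))*21 = (37*(0*(-4)))*21 = (37*0)*21 = 0*21 = 0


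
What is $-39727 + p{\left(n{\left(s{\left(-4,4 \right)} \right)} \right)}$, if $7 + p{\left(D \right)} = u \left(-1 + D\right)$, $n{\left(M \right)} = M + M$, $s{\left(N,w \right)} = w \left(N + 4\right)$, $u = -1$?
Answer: $-39733$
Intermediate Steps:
$s{\left(N,w \right)} = w \left(4 + N\right)$
$n{\left(M \right)} = 2 M$
$p{\left(D \right)} = -6 - D$ ($p{\left(D \right)} = -7 - \left(-1 + D\right) = -6 - D$)
$-39727 + p{\left(n{\left(s{\left(-4,4 \right)} \right)} \right)} = -39727 - \left(6 + 2 \cdot 4 \left(4 - 4\right)\right) = -39727 - \left(6 + 2 \cdot 4 \cdot 0\right) = -39727 - \left(6 + 2 \cdot 0\right) = -39727 - 6 = -39733$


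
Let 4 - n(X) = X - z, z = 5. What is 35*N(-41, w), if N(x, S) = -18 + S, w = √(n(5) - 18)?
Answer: -630 + 35*I*√14 ≈ -630.0 + 130.96*I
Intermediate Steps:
n(X) = 9 - X (n(X) = 4 - (X - 1*5) = 4 - (X - 5) = 4 - (-5 + X) = 4 + (5 - X) = 9 - X)
w = I*√14 (w = √((9 - 1*5) - 18) = √((9 - 5) - 18) = √(4 - 18) = √(-14) = I*√14 ≈ 3.7417*I)
35*N(-41, w) = 35*(-18 + I*√14) = -630 + 35*I*√14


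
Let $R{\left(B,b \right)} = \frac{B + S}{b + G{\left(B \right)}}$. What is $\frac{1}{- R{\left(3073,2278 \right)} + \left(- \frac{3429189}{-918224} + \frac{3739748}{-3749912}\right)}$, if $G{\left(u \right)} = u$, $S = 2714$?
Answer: $\frac{2303109994917136}{3813533505701345} \approx 0.60393$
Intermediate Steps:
$R{\left(B,b \right)} = \frac{2714 + B}{B + b}$ ($R{\left(B,b \right)} = \frac{B + 2714}{b + B} = \frac{2714 + B}{B + b}$)
$\frac{1}{- R{\left(3073,2278 \right)} + \left(- \frac{3429189}{-918224} + \frac{3739748}{-3749912}\right)} = \frac{1}{- \frac{2714 + 3073}{3073 + 2278} + \left(- \frac{3429189}{-918224} + \frac{3739748}{-3749912}\right)} = \frac{1}{- \frac{5787}{5351} + \left(\left(-3429189\right) \left(- \frac{1}{918224}\right) + 3739748 \left(- \frac{1}{3749912}\right)\right)} = \frac{1}{- \frac{5787}{5351} + \left(\frac{3429189}{918224} - \frac{934937}{937478}\right)} = \frac{1}{\left(-1\right) \frac{5787}{5351} + \frac{1178153826727}{430407399536}} = \frac{1}{- \frac{5787}{5351} + \frac{1178153826727}{430407399536}} = \frac{1}{\frac{3813533505701345}{2303109994917136}} = \frac{2303109994917136}{3813533505701345}$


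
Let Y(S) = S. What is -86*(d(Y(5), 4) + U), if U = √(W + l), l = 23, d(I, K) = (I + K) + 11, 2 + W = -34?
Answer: -1720 - 86*I*√13 ≈ -1720.0 - 310.08*I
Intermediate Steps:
W = -36 (W = -2 - 34 = -36)
d(I, K) = 11 + I + K
U = I*√13 (U = √(-36 + 23) = √(-13) = I*√13 ≈ 3.6056*I)
-86*(d(Y(5), 4) + U) = -86*((11 + 5 + 4) + I*√13) = -86*(20 + I*√13) = -1720 - 86*I*√13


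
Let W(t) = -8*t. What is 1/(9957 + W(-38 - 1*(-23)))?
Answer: 1/10077 ≈ 9.9236e-5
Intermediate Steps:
1/(9957 + W(-38 - 1*(-23))) = 1/(9957 - 8*(-38 - 1*(-23))) = 1/(9957 - 8*(-38 + 23)) = 1/(9957 - 8*(-15)) = 1/(9957 + 120) = 1/10077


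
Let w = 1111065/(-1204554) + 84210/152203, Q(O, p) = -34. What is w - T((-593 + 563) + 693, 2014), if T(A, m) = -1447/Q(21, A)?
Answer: -22299091468632/519454075309 ≈ -42.928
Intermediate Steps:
w = -22557311285/61112244154 (w = 1111065*(-1/1204554) + 84210*(1/152203) = -370355/401518 + 84210/152203 = -22557311285/61112244154 ≈ -0.36911)
T(A, m) = 1447/34 (T(A, m) = -1447/(-34) = -1447*(-1/34) = 1447/34)
w - T((-593 + 563) + 693, 2014) = -22557311285/61112244154 - 1*1447/34 = -22557311285/61112244154 - 1447/34 = -22299091468632/519454075309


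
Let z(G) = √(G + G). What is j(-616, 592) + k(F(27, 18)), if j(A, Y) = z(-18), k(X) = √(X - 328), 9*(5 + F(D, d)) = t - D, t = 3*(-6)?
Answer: I*(6 + 13*√2) ≈ 24.385*I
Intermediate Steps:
t = -18
F(D, d) = -7 - D/9 (F(D, d) = -5 + (-18 - D)/9 = -5 + (-2 - D/9) = -7 - D/9)
k(X) = √(-328 + X)
z(G) = √2*√G (z(G) = √(2*G) = √2*√G)
j(A, Y) = 6*I (j(A, Y) = √2*√(-18) = √2*(3*I*√2) = 6*I)
j(-616, 592) + k(F(27, 18)) = 6*I + √(-328 + (-7 - ⅑*27)) = 6*I + √(-328 + (-7 - 3)) = 6*I + √(-328 - 10) = 6*I + √(-338) = 6*I + 13*I*√2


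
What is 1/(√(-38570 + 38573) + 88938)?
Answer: 29646/2636655947 - √3/7909967841 ≈ 1.1244e-5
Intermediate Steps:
1/(√(-38570 + 38573) + 88938) = 1/(√3 + 88938) = 1/(88938 + √3)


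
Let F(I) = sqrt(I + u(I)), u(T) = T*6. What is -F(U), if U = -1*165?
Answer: -I*sqrt(1155) ≈ -33.985*I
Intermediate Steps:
u(T) = 6*T
U = -165
F(I) = sqrt(7)*sqrt(I) (F(I) = sqrt(I + 6*I) = sqrt(7*I) = sqrt(7)*sqrt(I))
-F(U) = -sqrt(7)*sqrt(-165) = -sqrt(7)*I*sqrt(165) = -I*sqrt(1155)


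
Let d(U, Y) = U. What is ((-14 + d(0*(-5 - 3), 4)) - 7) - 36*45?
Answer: -1641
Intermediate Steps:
((-14 + d(0*(-5 - 3), 4)) - 7) - 36*45 = ((-14 + 0*(-5 - 3)) - 7) - 36*45 = ((-14 + 0*(-8)) - 7) - 1620 = ((-14 + 0) - 7) - 1620 = (-14 - 7) - 1620 = -21 - 1620 = -1641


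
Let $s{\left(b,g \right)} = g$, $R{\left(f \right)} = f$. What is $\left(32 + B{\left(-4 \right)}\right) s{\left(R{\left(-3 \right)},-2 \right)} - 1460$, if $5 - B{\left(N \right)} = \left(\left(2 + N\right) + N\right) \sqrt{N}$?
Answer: $-1534 - 24 i \approx -1534.0 - 24.0 i$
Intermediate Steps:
$B{\left(N \right)} = 5 - \sqrt{N} \left(2 + 2 N\right)$ ($B{\left(N \right)} = 5 - \left(\left(2 + N\right) + N\right) \sqrt{N} = 5 - \left(2 + 2 N\right) \sqrt{N} = 5 - \sqrt{N} \left(2 + 2 N\right)$)
$\left(32 + B{\left(-4 \right)}\right) s{\left(R{\left(-3 \right)},-2 \right)} - 1460 = \left(32 - \left(-5 - 16 i + 4 i\right)\right) \left(-2\right) - 1460 = \left(32 - \left(-5 + 2 \left(-8\right) i + 2 \cdot 2 i\right)\right) \left(-2\right) - 1460 = \left(32 + \left(5 - 4 i + 16 i\right)\right) \left(-2\right) - 1460 = \left(32 + \left(5 + 12 i\right)\right) \left(-2\right) - 1460 = \left(37 + 12 i\right) \left(-2\right) - 1460 = \left(-74 - 24 i\right) - 1460 = -1534 - 24 i$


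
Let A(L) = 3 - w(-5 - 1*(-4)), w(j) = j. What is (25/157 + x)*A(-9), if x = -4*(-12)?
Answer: 30244/157 ≈ 192.64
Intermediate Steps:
A(L) = 4 (A(L) = 3 - (-5 - 1*(-4)) = 3 - (-5 + 4) = 3 - 1*(-1) = 3 + 1 = 4)
x = 48
(25/157 + x)*A(-9) = (25/157 + 48)*4 = (7561/157)*4 = 30244/157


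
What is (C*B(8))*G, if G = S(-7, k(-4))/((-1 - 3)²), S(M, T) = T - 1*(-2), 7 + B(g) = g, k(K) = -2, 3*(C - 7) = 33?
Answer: 0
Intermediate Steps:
C = 18 (C = 7 + (⅓)*33 = 7 + 11 = 18)
B(g) = -7 + g
S(M, T) = 2 + T (S(M, T) = T + 2 = 2 + T)
G = 0 (G = (2 - 2)/((-1 - 3)²) = 0/((-4)²) = 0/16 = 0*(1/16) = 0)
(C*B(8))*G = (18*(-7 + 8))*0 = (18*1)*0 = 18*0 = 0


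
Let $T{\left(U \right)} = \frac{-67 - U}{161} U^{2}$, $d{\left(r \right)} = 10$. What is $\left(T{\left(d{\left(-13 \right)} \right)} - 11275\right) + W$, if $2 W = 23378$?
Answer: $\frac{8422}{23} \approx 366.17$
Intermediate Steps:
$W = 11689$ ($W = \frac{1}{2} \cdot 23378 = 11689$)
$T{\left(U \right)} = U^{2} \left(- \frac{67}{161} - \frac{U}{161}\right)$ ($T{\left(U \right)} = \left(-67 - U\right) \frac{1}{161} U^{2} = \left(- \frac{67}{161} - \frac{U}{161}\right) U^{2} = U^{2} \left(- \frac{67}{161} - \frac{U}{161}\right)$)
$\left(T{\left(d{\left(-13 \right)} \right)} - 11275\right) + W = \left(\frac{10^{2} \left(-67 - 10\right)}{161} - 11275\right) + 11689 = \left(\frac{1}{161} \cdot 100 \left(-67 - 10\right) - 11275\right) + 11689 = \left(\frac{1}{161} \cdot 100 \left(-77\right) - 11275\right) + 11689 = \left(- \frac{1100}{23} - 11275\right) + 11689 = - \frac{260425}{23} + 11689 = \frac{8422}{23}$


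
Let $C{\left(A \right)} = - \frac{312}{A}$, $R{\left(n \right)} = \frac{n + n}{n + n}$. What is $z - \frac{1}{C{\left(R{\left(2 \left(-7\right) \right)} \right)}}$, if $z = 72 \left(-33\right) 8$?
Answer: $- \frac{5930495}{312} \approx -19008.0$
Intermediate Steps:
$R{\left(n \right)} = 1$ ($R{\left(n \right)} = \frac{2 n}{2 n} = 2 n \frac{1}{2 n} = 1$)
$z = -19008$ ($z = \left(-2376\right) 8 = -19008$)
$z - \frac{1}{C{\left(R{\left(2 \left(-7\right) \right)} \right)}} = -19008 - \frac{1}{\left(-312\right) 1^{-1}} = -19008 - \frac{1}{\left(-312\right) 1} = -19008 - \frac{1}{-312} = -19008 - - \frac{1}{312} = -19008 + \frac{1}{312} = - \frac{5930495}{312}$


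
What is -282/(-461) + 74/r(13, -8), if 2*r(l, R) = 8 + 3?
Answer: 71330/5071 ≈ 14.066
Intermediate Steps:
r(l, R) = 11/2 (r(l, R) = (8 + 3)/2 = (½)*11 = 11/2)
-282/(-461) + 74/r(13, -8) = -282/(-461) + 74/(11/2) = -282*(-1/461) + 74*(2/11) = 282/461 + 148/11 = 71330/5071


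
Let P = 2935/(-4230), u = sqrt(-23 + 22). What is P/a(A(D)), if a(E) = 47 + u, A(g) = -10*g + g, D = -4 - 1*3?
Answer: -587/39780 + 587*I/1869660 ≈ -0.014756 + 0.00031396*I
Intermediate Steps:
D = -7 (D = -4 - 3 = -7)
u = I (u = sqrt(-1) = I ≈ 1.0*I)
A(g) = -9*g
P = -587/846 (P = 2935*(-1/4230) = -587/846 ≈ -0.69385)
a(E) = 47 + I
P/a(A(D)) = -587*(47 - I)/2210/846 = -587*(47 - I)/1869660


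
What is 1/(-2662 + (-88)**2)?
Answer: 1/5082 ≈ 0.00019677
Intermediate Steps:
1/(-2662 + (-88)**2) = 1/(-2662 + 7744) = 1/5082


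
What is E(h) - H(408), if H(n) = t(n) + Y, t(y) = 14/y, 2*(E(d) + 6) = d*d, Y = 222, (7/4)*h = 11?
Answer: -2081959/9996 ≈ -208.28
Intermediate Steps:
h = 44/7 (h = (4/7)*11 = 44/7 ≈ 6.2857)
E(d) = -6 + d²/2 (E(d) = -6 + (d*d)/2 = -6 + d²/2)
H(n) = 222 + 14/n (H(n) = 14/n + 222 = 222 + 14/n)
E(h) - H(408) = (-6 + (44/7)²/2) - (222 + 14/408) = (-6 + (½)*(1936/49)) - (222 + 14*(1/408)) = (-6 + 968/49) - (222 + 7/204) = 674/49 - 1*45295/204 = 674/49 - 45295/204 = -2081959/9996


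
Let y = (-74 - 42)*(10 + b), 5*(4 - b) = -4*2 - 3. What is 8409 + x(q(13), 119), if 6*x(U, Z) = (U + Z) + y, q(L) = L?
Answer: 40589/5 ≈ 8117.8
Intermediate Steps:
b = 31/5 (b = 4 - (-4*2 - 3)/5 = 4 - (-8 - 3)/5 = 4 - 1/5*(-11) = 4 + 11/5 = 31/5 ≈ 6.2000)
y = -9396/5 (y = (-74 - 42)*(10 + 31/5) = -116*81/5 = -9396/5 ≈ -1879.2)
x(U, Z) = -1566/5 + U/6 + Z/6 (x(U, Z) = ((U + Z) - 9396/5)/6 = (-9396/5 + U + Z)/6 = -1566/5 + U/6 + Z/6)
8409 + x(q(13), 119) = 8409 + (-1566/5 + (1/6)*13 + (1/6)*119) = 8409 + (-1566/5 + 13/6 + 119/6) = 8409 - 1456/5 = 40589/5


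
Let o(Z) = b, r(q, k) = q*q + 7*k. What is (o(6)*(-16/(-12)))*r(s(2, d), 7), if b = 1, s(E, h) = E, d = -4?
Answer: 212/3 ≈ 70.667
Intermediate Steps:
r(q, k) = q² + 7*k
o(Z) = 1
(o(6)*(-16/(-12)))*r(s(2, d), 7) = (1*(-16/(-12)))*(2² + 7*7) = (1*(-16*(-1/12)))*(4 + 49) = (1*(4/3))*53 = (4/3)*53 = 212/3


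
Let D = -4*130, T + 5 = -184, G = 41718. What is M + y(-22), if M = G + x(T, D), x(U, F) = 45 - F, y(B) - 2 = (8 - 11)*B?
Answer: 42351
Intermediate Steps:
y(B) = 2 - 3*B (y(B) = 2 + (8 - 11)*B = 2 - 3*B)
T = -189 (T = -5 - 184 = -189)
D = -520
M = 42283 (M = 41718 + (45 - 1*(-520)) = 41718 + (45 + 520) = 41718 + 565 = 42283)
M + y(-22) = 42283 + (2 - 3*(-22)) = 42283 + (2 + 66) = 42283 + 68 = 42351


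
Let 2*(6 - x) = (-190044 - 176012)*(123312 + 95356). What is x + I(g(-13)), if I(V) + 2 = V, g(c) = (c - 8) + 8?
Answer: 40022366695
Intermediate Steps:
g(c) = c (g(c) = (-8 + c) + 8 = c)
x = 40022366710 (x = 6 - (-190044 - 176012)*(123312 + 95356)/2 = 6 - (-183028)*218668 = 6 - 1/2*(-80044733408) = 6 + 40022366704 = 40022366710)
I(V) = -2 + V
x + I(g(-13)) = 40022366710 + (-2 - 13) = 40022366710 - 15 = 40022366695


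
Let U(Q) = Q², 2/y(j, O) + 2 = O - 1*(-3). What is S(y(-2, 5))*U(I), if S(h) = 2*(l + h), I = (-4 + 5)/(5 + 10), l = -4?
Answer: -22/675 ≈ -0.032593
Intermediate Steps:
y(j, O) = 2/(1 + O) (y(j, O) = 2/(-2 + (O - 1*(-3))) = 2/(-2 + (O + 3)) = 2/(-2 + (3 + O)) = 2/(1 + O))
I = 1/15 ≈ 0.066667
S(h) = -8 + 2*h (S(h) = 2*(-4 + h) = -8 + 2*h)
S(y(-2, 5))*U(I) = (-8 + 2*(2/(1 + 5)))*(1/15)² = (-8 + 2*(2/6))*(1/225) = (-8 + 2*(2*(⅙)))*(1/225) = (-8 + 2*(⅓))*(1/225) = (-8 + ⅔)*(1/225) = -22/3*1/225 = -22/675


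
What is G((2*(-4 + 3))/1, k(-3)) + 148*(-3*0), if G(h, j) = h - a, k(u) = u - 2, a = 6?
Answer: -8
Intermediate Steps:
k(u) = -2 + u
G(h, j) = -6 + h (G(h, j) = h - 1*6 = h - 6 = -6 + h)
G((2*(-4 + 3))/1, k(-3)) + 148*(-3*0) = (-6 + (2*(-4 + 3))/1) + 148*(-3*0) = (-6 + (2*(-1))*1) + 148*0 = (-6 - 2*1) + 0 = (-6 - 2) + 0 = -8 + 0 = -8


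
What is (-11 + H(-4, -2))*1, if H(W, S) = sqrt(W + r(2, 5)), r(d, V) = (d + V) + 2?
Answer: -11 + sqrt(5) ≈ -8.7639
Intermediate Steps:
r(d, V) = 2 + V + d (r(d, V) = (V + d) + 2 = 2 + V + d)
H(W, S) = sqrt(9 + W) (H(W, S) = sqrt(W + (2 + 5 + 2)) = sqrt(W + 9) = sqrt(9 + W))
(-11 + H(-4, -2))*1 = (-11 + sqrt(9 - 4))*1 = (-11 + sqrt(5))*1 = -11 + sqrt(5)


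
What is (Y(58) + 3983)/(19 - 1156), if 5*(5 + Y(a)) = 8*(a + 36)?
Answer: -20642/5685 ≈ -3.6310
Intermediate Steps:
Y(a) = 263/5 + 8*a/5 (Y(a) = -5 + (8*(a + 36))/5 = -5 + (8*(36 + a))/5 = -5 + (288 + 8*a)/5 = -5 + (288/5 + 8*a/5) = 263/5 + 8*a/5)
(Y(58) + 3983)/(19 - 1156) = ((263/5 + (8/5)*58) + 3983)/(19 - 1156) = ((263/5 + 464/5) + 3983)/(-1137) = (727/5 + 3983)*(-1/1137) = (20642/5)*(-1/1137) = -20642/5685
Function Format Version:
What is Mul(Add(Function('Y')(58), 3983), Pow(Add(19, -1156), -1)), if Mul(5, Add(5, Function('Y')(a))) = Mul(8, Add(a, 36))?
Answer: Rational(-20642, 5685) ≈ -3.6310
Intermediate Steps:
Function('Y')(a) = Add(Rational(263, 5), Mul(Rational(8, 5), a)) (Function('Y')(a) = Add(-5, Mul(Rational(1, 5), Mul(8, Add(a, 36)))) = Add(-5, Mul(Rational(1, 5), Mul(8, Add(36, a)))) = Add(-5, Mul(Rational(1, 5), Add(288, Mul(8, a)))) = Add(-5, Add(Rational(288, 5), Mul(Rational(8, 5), a))) = Add(Rational(263, 5), Mul(Rational(8, 5), a)))
Mul(Add(Function('Y')(58), 3983), Pow(Add(19, -1156), -1)) = Mul(Add(Add(Rational(263, 5), Mul(Rational(8, 5), 58)), 3983), Pow(Add(19, -1156), -1)) = Mul(Add(Add(Rational(263, 5), Rational(464, 5)), 3983), Pow(-1137, -1)) = Mul(Add(Rational(727, 5), 3983), Rational(-1, 1137)) = Mul(Rational(20642, 5), Rational(-1, 1137)) = Rational(-20642, 5685)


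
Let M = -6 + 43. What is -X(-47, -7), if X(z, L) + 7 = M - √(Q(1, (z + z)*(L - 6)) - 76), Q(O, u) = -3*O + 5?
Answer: -30 + I*√74 ≈ -30.0 + 8.6023*I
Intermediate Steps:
Q(O, u) = 5 - 3*O
M = 37
X(z, L) = 30 - I*√74 (X(z, L) = -7 + (37 - √((5 - 3*1) - 76)) = -7 + (37 - √((5 - 3) - 76)) = -7 + (37 - √(2 - 76)) = -7 + (37 - √(-74)) = -7 + (37 - I*√74) = 30 - I*√74)
-X(-47, -7) = -(30 - I*√74) = -30 + I*√74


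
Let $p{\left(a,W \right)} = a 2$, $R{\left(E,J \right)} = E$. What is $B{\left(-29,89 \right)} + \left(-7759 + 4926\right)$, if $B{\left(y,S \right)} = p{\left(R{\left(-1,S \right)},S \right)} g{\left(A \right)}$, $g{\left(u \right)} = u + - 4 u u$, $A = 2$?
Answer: $-2805$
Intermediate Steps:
$p{\left(a,W \right)} = 2 a$
$g{\left(u \right)} = u - 4 u^{2}$
$B{\left(y,S \right)} = 28$ ($B{\left(y,S \right)} = 2 \left(-1\right) 2 \left(1 - 8\right) = - 2 \cdot 2 \left(1 - 8\right) = - 2 \cdot 2 \left(-7\right) = \left(-2\right) \left(-14\right) = 28$)
$B{\left(-29,89 \right)} + \left(-7759 + 4926\right) = 28 + \left(-7759 + 4926\right) = 28 - 2833 = -2805$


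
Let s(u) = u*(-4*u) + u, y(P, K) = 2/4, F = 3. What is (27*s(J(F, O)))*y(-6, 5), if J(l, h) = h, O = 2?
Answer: -189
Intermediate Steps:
y(P, K) = ½ (y(P, K) = 2*(¼) = ½)
s(u) = u - 4*u² (s(u) = -4*u² + u = u - 4*u²)
(27*s(J(F, O)))*y(-6, 5) = (27*(2*(1 - 4*2)))*(½) = (27*(2*(1 - 8)))*(½) = (27*(2*(-7)))*(½) = (27*(-14))*(½) = -378*½ = -189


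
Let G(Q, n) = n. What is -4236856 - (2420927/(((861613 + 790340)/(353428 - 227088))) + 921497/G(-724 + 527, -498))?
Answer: -404037920549607/91408066 ≈ -4.4202e+6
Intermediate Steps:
-4236856 - (2420927/(((861613 + 790340)/(353428 - 227088))) + 921497/G(-724 + 527, -498)) = -4236856 - (2420927/(((861613 + 790340)/(353428 - 227088))) + 921497/(-498)) = -4236856 - (2420927/((1651953/126340)) + 921497*(-1/498)) = -4236856 - (2420927/((1651953*(1/126340))) - 921497/498) = -4236856 - (2420927/(1651953/126340) - 921497/498) = -4236856 - (2420927*(126340/1651953) - 921497/498) = -4236856 - (305859917180/1651953 - 921497/498) = -4236856 - 1*16755107669111/91408066 = -4236856 - 16755107669111/91408066 = -404037920549607/91408066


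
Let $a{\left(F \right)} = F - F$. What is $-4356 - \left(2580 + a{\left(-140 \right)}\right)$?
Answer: $-6936$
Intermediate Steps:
$a{\left(F \right)} = 0$
$-4356 - \left(2580 + a{\left(-140 \right)}\right) = -4356 - 2580 = -6936$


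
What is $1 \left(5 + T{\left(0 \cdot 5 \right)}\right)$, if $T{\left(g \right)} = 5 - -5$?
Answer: $15$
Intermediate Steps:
$T{\left(g \right)} = 10$ ($T{\left(g \right)} = 5 + 5 = 10$)
$1 \left(5 + T{\left(0 \cdot 5 \right)}\right) = 1 \left(5 + 10\right) = 1 \cdot 15 = 15$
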